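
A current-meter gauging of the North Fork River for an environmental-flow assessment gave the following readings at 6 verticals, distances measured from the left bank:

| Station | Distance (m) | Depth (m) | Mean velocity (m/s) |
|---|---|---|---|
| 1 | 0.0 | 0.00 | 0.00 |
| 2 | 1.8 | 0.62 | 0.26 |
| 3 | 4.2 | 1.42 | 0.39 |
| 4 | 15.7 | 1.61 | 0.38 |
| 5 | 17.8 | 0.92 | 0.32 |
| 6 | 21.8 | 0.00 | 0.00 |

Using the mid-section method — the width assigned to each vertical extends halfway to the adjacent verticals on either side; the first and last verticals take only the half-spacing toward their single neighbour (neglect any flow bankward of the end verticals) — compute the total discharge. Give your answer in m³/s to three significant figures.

9.25 m³/s

w_2 = (4.2 − 0.0)/2 = 2.1 m; q_2 = 0.26 × 0.62 × 2.1 = 0.3385 m³/s
w_3 = (15.7 − 1.8)/2 = 6.95 m; q_3 = 0.39 × 1.42 × 6.95 = 3.849 m³/s
w_4 = (17.8 − 4.2)/2 = 6.8 m; q_4 = 0.38 × 1.61 × 6.8 = 4.160 m³/s
w_5 = (21.8 − 15.7)/2 = 3.05 m; q_5 = 0.32 × 0.92 × 3.05 = 0.8979 m³/s
Stations 1, 6 contribute zero (depth or velocity is 0).
Q = Σ qᵢ = 9.246 m³/s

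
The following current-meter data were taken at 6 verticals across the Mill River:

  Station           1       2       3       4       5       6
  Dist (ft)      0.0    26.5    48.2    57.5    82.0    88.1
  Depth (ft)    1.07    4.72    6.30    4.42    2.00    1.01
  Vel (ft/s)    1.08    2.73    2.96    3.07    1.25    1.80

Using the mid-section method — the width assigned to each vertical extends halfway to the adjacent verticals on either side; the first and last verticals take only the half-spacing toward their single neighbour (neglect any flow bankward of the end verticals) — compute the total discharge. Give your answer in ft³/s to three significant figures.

w_1 = (26.5 − 0.0)/2 = 13.25 ft; q_1 = 1.08 × 1.07 × 13.25 = 15.31 ft³/s
w_2 = (48.2 − 0.0)/2 = 24.1 ft; q_2 = 2.73 × 4.72 × 24.1 = 310.5 ft³/s
w_3 = (57.5 − 26.5)/2 = 15.5 ft; q_3 = 2.96 × 6.30 × 15.5 = 289.0 ft³/s
w_4 = (82.0 − 48.2)/2 = 16.9 ft; q_4 = 3.07 × 4.42 × 16.9 = 229.3 ft³/s
w_5 = (88.1 − 57.5)/2 = 15.3 ft; q_5 = 1.25 × 2.00 × 15.3 = 38.25 ft³/s
w_6 = (88.1 − 82.0)/2 = 3.05 ft; q_6 = 1.80 × 1.01 × 3.05 = 5.545 ft³/s
Q = Σ qᵢ = 888.0 ft³/s

888 ft³/s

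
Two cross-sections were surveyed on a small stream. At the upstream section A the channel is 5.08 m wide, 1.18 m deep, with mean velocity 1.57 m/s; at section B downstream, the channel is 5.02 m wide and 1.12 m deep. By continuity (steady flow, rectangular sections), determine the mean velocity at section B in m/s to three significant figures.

Q = A₁V₁ = (5.08×1.18) × 1.57 = 9.411 m³/s
A₂ = 5.02 × 1.12 = 5.622 m²
V₂ = Q/A₂ = 9.411/5.622 = 1.674 m/s

1.67 m/s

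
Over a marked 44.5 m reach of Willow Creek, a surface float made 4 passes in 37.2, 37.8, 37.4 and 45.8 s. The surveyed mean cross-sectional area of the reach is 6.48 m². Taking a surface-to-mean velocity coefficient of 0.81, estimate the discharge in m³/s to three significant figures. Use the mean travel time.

t̄ = (37.2 + 37.8 + 37.4 + 45.8) / 4 = 39.55 s
v_surface = L / t̄ = 44.5 / 39.55 = 1.125 m/s
v_mean = 0.81 × 1.125 = 0.9114 m/s
Q = A × v_mean = 6.48 × 0.9114 = 5.906 m³/s

5.91 m³/s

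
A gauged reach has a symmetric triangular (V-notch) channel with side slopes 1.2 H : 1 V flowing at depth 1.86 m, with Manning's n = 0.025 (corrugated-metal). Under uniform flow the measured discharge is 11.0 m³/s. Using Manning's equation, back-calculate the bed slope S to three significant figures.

A = z·y² = 1.2×1.86² = 4.152 m²
P = 2y√(1+z²) = 2×1.86×√(1+1.2²) = 5.811 m
R = A/P = 4.152/5.811 = 0.7144 m
S = (Q·n / (1·A·R^(2/3)))² = (11.0×0.025 / (1×4.152×0.7992))² = 0.006870

0.00687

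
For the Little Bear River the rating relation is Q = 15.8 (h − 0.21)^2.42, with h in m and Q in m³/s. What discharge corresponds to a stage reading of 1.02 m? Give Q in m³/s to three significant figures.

9.49 m³/s

Q = 15.8 × (1.02 − 0.21)^2.42 = 15.8 × 0.81^2.42 = 9.488 m³/s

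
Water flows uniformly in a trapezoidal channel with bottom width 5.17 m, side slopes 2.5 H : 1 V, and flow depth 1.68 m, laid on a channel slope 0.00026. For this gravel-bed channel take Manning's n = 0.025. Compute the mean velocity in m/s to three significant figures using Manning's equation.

A = (b + z·y)·y = (5.17 + 2.5×1.68)×1.68 = 15.74 m²
P = b + 2y√(1+z²) = 5.17 + 2×1.68×√(1+2.5²) = 14.22 m
R = A/P = 15.74/14.22 = 1.107 m
Q = (1/n)·A·R^(2/3)·S^(1/2) = (1/0.025) × 15.74 × 1.107^(2/3) × 0.00026^(1/2) = 10.87 m³/s
V = Q/A = 10.87/15.74 = 0.6903 m/s

0.690 m/s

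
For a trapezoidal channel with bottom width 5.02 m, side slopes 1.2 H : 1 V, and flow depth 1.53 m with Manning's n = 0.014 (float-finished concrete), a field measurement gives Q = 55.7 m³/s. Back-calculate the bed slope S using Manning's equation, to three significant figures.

0.00505

A = (b + z·y)·y = (5.02 + 1.2×1.53)×1.53 = 10.49 m²
P = b + 2y√(1+z²) = 5.02 + 2×1.53×√(1+1.2²) = 9.800 m
R = A/P = 10.49/9.800 = 1.070 m
S = (Q·n / (1·A·R^(2/3)))² = (55.7×0.014 / (1×10.49×1.046))² = 0.005047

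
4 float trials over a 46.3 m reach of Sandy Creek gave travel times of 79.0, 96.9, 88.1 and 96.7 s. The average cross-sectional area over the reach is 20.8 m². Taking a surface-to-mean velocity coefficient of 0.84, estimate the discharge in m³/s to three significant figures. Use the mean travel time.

t̄ = (79.0 + 96.9 + 88.1 + 96.7) / 4 = 90.175 s
v_surface = L / t̄ = 46.3 / 90.175 = 0.5134 m/s
v_mean = 0.84 × 0.5134 = 0.4313 m/s
Q = A × v_mean = 20.8 × 0.4313 = 8.971 m³/s

8.97 m³/s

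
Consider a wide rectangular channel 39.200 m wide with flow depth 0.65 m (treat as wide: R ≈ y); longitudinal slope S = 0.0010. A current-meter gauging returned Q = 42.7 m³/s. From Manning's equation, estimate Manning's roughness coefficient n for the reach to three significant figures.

0.0142

A = b·y = 39.200 × 0.65 = 25.48 m²
Wide channel: R ≈ y = 0.65 m
n = (1/Q)·A·R^(2/3)·S^(1/2) = (1/42.7) × 25.48 × 0.7504 × 0.03162 = 0.01416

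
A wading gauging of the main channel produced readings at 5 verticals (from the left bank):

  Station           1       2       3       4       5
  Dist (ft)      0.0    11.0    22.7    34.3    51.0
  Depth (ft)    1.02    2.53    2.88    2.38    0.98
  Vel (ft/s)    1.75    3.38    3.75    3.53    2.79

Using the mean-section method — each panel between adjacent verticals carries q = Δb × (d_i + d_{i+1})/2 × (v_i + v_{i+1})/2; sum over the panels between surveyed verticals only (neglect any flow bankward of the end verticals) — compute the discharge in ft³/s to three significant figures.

363 ft³/s

Panel 1-2: Δb = 11 ft, d̄ = (1.02+2.53)/2 = 1.775, v̄ = (1.75+3.38)/2 = 2.565 → q = 11×1.775×2.565 = 50.08 ft³/s
Panel 2-3: Δb = 11.7 ft, d̄ = (2.53+2.88)/2 = 2.705, v̄ = (3.38+3.75)/2 = 3.565 → q = 11.7×2.705×3.565 = 112.8 ft³/s
Panel 3-4: Δb = 11.6 ft, d̄ = (2.88+2.38)/2 = 2.63, v̄ = (3.75+3.53)/2 = 3.64 → q = 11.6×2.63×3.64 = 111.0 ft³/s
Panel 4-5: Δb = 16.7 ft, d̄ = (2.38+0.98)/2 = 1.68, v̄ = (3.53+2.79)/2 = 3.16 → q = 16.7×1.68×3.16 = 88.66 ft³/s
Q = Σ q = 362.6 ft³/s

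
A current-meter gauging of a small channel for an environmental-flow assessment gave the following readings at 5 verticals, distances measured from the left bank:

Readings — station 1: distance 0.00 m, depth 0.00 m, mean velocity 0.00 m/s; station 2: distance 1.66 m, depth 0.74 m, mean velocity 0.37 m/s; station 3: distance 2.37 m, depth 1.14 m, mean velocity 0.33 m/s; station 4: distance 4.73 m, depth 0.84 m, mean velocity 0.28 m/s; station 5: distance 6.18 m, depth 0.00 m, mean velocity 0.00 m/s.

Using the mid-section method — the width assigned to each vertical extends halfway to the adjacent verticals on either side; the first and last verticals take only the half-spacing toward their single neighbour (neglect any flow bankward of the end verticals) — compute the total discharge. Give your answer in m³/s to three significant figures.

w_2 = (2.37 − 0.00)/2 = 1.185 m; q_2 = 0.37 × 0.74 × 1.185 = 0.3245 m³/s
w_3 = (4.73 − 1.66)/2 = 1.535 m; q_3 = 0.33 × 1.14 × 1.535 = 0.5775 m³/s
w_4 = (6.18 − 2.37)/2 = 1.905 m; q_4 = 0.28 × 0.84 × 1.905 = 0.4481 m³/s
Stations 1, 5 contribute zero (depth or velocity is 0).
Q = Σ qᵢ = 1.350 m³/s

1.35 m³/s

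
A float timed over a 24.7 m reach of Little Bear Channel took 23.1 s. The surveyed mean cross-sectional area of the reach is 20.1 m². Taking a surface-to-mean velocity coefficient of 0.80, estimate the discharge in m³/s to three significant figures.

17.2 m³/s

v_surface = L / t̄ = 24.7 / 23.1 = 1.069 m/s
v_mean = 0.80 × 1.069 = 0.8554 m/s
Q = A × v_mean = 20.1 × 0.8554 = 17.19 m³/s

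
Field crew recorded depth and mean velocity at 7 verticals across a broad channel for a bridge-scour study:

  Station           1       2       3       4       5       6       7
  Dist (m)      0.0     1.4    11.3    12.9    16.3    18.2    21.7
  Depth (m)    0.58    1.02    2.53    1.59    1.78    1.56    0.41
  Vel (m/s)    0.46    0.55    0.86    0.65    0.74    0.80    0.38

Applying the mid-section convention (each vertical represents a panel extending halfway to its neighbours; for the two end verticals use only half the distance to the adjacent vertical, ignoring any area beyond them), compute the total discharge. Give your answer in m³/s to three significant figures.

25.6 m³/s

w_1 = (1.4 − 0.0)/2 = 0.7 m; q_1 = 0.46 × 0.58 × 0.7 = 0.1868 m³/s
w_2 = (11.3 − 0.0)/2 = 5.65 m; q_2 = 0.55 × 1.02 × 5.65 = 3.170 m³/s
w_3 = (12.9 − 1.4)/2 = 5.75 m; q_3 = 0.86 × 2.53 × 5.75 = 12.51 m³/s
w_4 = (16.3 − 11.3)/2 = 2.5 m; q_4 = 0.65 × 1.59 × 2.5 = 2.584 m³/s
w_5 = (18.2 − 12.9)/2 = 2.65 m; q_5 = 0.74 × 1.78 × 2.65 = 3.491 m³/s
w_6 = (21.7 − 16.3)/2 = 2.7 m; q_6 = 0.80 × 1.56 × 2.7 = 3.370 m³/s
w_7 = (21.7 − 18.2)/2 = 1.75 m; q_7 = 0.38 × 0.41 × 1.75 = 0.2727 m³/s
Q = Σ qᵢ = 25.58 m³/s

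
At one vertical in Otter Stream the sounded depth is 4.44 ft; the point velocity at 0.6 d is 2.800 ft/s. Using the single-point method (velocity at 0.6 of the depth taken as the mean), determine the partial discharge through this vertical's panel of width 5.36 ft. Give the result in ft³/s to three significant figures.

v̄ = v₀.₆ = 2.800 ft/s
q = v̄ × d × w = 2.800 × 4.44 × 5.36 = 66.64 ft³/s

66.6 ft³/s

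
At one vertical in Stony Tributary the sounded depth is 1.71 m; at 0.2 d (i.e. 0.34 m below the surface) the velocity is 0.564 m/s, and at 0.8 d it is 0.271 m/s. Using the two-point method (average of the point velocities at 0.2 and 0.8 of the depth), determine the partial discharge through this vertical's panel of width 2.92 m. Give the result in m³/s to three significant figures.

2.08 m³/s

v̄ = (0.564 + 0.271) / 2 = 0.4175 m/s
q = v̄ × d × w = 0.4175 × 1.71 × 2.92 = 2.085 m³/s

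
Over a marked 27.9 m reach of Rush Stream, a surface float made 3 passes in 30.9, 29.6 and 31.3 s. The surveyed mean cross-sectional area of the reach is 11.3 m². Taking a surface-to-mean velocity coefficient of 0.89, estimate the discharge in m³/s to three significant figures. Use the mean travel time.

t̄ = (30.9 + 29.6 + 31.3) / 3 = 30.6 s
v_surface = L / t̄ = 27.9 / 30.6 = 0.9118 m/s
v_mean = 0.89 × 0.9118 = 0.8115 m/s
Q = A × v_mean = 11.3 × 0.8115 = 9.170 m³/s

9.17 m³/s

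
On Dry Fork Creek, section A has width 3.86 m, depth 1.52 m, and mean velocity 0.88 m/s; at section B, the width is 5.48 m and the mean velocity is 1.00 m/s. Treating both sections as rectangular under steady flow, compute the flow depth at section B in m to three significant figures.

0.942 m

Q = A₁V₁ = (3.86×1.52) × 0.88 = 5.163 m³/s
d₂ = Q/(b₂ V₂) = 5.163/(5.48×1.00) = 0.9422 m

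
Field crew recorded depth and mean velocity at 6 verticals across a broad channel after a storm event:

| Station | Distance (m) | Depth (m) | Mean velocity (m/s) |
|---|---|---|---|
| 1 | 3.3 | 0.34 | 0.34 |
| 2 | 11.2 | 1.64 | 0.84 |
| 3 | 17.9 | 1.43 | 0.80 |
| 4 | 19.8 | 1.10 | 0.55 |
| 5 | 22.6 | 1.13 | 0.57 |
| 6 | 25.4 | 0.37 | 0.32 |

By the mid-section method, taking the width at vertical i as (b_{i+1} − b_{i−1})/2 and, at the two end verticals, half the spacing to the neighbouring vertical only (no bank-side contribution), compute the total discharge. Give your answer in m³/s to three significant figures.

w_1 = (11.2 − 3.3)/2 = 3.95 m; q_1 = 0.34 × 0.34 × 3.95 = 0.4566 m³/s
w_2 = (17.9 − 3.3)/2 = 7.3 m; q_2 = 0.84 × 1.64 × 7.3 = 10.06 m³/s
w_3 = (19.8 − 11.2)/2 = 4.3 m; q_3 = 0.80 × 1.43 × 4.3 = 4.919 m³/s
w_4 = (22.6 − 17.9)/2 = 2.35 m; q_4 = 0.55 × 1.10 × 2.35 = 1.422 m³/s
w_5 = (25.4 − 19.8)/2 = 2.8 m; q_5 = 0.57 × 1.13 × 2.8 = 1.803 m³/s
w_6 = (25.4 − 22.6)/2 = 1.4 m; q_6 = 0.32 × 0.37 × 1.4 = 0.1658 m³/s
Q = Σ qᵢ = 18.82 m³/s

18.8 m³/s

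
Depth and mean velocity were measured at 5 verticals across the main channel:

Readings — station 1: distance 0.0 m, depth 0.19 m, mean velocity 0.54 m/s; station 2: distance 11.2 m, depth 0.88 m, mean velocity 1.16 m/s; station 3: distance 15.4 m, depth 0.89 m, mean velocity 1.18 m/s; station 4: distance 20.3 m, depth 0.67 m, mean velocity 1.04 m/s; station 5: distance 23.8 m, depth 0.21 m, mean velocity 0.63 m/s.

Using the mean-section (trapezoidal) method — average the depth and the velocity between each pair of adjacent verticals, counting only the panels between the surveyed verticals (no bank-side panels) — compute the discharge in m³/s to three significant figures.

15.0 m³/s

Panel 1-2: Δb = 11.2 m, d̄ = (0.19+0.88)/2 = 0.535, v̄ = (0.54+1.16)/2 = 0.85 → q = 11.2×0.535×0.85 = 5.093 m³/s
Panel 2-3: Δb = 4.2 m, d̄ = (0.88+0.89)/2 = 0.885, v̄ = (1.16+1.18)/2 = 1.17 → q = 4.2×0.885×1.17 = 4.349 m³/s
Panel 3-4: Δb = 4.9 m, d̄ = (0.89+0.67)/2 = 0.78, v̄ = (1.18+1.04)/2 = 1.11 → q = 4.9×0.78×1.11 = 4.242 m³/s
Panel 4-5: Δb = 3.5 m, d̄ = (0.67+0.21)/2 = 0.44, v̄ = (1.04+0.63)/2 = 0.835 → q = 3.5×0.44×0.835 = 1.286 m³/s
Q = Σ q = 14.97 m³/s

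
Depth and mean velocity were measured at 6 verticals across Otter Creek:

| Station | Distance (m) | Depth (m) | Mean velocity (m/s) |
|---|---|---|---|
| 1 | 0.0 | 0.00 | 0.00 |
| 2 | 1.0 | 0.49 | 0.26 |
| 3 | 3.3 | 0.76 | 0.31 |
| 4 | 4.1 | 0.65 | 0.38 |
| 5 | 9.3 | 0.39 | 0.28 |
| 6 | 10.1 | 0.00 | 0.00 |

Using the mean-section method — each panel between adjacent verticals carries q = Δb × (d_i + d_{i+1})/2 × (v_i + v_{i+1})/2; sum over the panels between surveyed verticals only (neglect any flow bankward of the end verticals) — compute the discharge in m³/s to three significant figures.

Panel 1-2: Δb = 1 m, d̄ = (0.00+0.49)/2 = 0.245, v̄ = (0.00+0.26)/2 = 0.13 → q = 1×0.245×0.13 = 0.03185 m³/s
Panel 2-3: Δb = 2.3 m, d̄ = (0.49+0.76)/2 = 0.625, v̄ = (0.26+0.31)/2 = 0.285 → q = 2.3×0.625×0.285 = 0.4097 m³/s
Panel 3-4: Δb = 0.8 m, d̄ = (0.76+0.65)/2 = 0.705, v̄ = (0.31+0.38)/2 = 0.345 → q = 0.8×0.705×0.345 = 0.1946 m³/s
Panel 4-5: Δb = 5.2 m, d̄ = (0.65+0.39)/2 = 0.52, v̄ = (0.38+0.28)/2 = 0.33 → q = 5.2×0.52×0.33 = 0.8923 m³/s
Panel 5-6: Δb = 0.8 m, d̄ = (0.39+0.00)/2 = 0.195, v̄ = (0.28+0.00)/2 = 0.14 → q = 0.8×0.195×0.14 = 0.02184 m³/s
Q = Σ q = 1.550 m³/s

1.55 m³/s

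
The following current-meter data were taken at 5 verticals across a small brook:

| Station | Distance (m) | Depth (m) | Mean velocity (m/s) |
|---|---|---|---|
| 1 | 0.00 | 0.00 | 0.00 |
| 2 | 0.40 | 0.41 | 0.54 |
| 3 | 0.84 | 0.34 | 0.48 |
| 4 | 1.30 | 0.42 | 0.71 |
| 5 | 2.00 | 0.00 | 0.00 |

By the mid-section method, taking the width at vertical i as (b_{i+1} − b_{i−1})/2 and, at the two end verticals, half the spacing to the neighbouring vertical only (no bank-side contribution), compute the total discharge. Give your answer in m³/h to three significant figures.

w_2 = (0.84 − 0.00)/2 = 0.42 m; q_2 = 0.54 × 0.41 × 0.42 = 0.09299 m³/s
w_3 = (1.30 − 0.40)/2 = 0.45 m; q_3 = 0.48 × 0.34 × 0.45 = 0.07344 m³/s
w_4 = (2.00 − 0.84)/2 = 0.58 m; q_4 = 0.71 × 0.42 × 0.58 = 0.1730 m³/s
Stations 1, 5 contribute zero (depth or velocity is 0).
Q = Σ qᵢ = 0.3394 m³/s
= 0.3394 × 3600 = 1222 m³/h

1220 m³/h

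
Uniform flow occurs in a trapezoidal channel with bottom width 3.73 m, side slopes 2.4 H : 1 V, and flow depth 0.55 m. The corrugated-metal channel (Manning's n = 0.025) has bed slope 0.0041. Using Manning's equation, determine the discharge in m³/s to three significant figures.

4.00 m³/s

A = (b + z·y)·y = (3.73 + 2.4×0.55)×0.55 = 2.778 m²
P = b + 2y√(1+z²) = 3.73 + 2×0.55×√(1+2.4²) = 6.590 m
R = A/P = 2.778/6.590 = 0.4215 m
Q = (1/n)·A·R^(2/3)·S^(1/2) = (1/0.025) × 2.778 × 0.4215^(2/3) × 0.0041^(1/2) = 3.999 m³/s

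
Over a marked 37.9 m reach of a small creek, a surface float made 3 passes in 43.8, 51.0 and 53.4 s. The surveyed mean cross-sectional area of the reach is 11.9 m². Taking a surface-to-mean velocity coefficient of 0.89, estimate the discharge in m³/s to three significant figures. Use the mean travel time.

t̄ = (43.8 + 51.0 + 53.4) / 3 = 49.4 s
v_surface = L / t̄ = 37.9 / 49.4 = 0.7672 m/s
v_mean = 0.89 × 0.7672 = 0.6828 m/s
Q = A × v_mean = 11.9 × 0.6828 = 8.125 m³/s

8.13 m³/s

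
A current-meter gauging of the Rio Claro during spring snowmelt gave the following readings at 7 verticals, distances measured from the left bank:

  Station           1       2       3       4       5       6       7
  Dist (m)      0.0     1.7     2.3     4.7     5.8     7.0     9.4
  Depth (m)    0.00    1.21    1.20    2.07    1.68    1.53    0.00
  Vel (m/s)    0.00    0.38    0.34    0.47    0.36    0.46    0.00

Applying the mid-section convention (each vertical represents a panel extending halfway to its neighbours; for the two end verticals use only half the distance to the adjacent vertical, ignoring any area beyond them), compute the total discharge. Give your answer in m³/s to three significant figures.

w_2 = (2.3 − 0.0)/2 = 1.15 m; q_2 = 0.38 × 1.21 × 1.15 = 0.5288 m³/s
w_3 = (4.7 − 1.7)/2 = 1.5 m; q_3 = 0.34 × 1.20 × 1.5 = 0.6120 m³/s
w_4 = (5.8 − 2.3)/2 = 1.75 m; q_4 = 0.47 × 2.07 × 1.75 = 1.703 m³/s
w_5 = (7.0 − 4.7)/2 = 1.15 m; q_5 = 0.36 × 1.68 × 1.15 = 0.6955 m³/s
w_6 = (9.4 − 5.8)/2 = 1.8 m; q_6 = 0.46 × 1.53 × 1.8 = 1.267 m³/s
Stations 1, 7 contribute zero (depth or velocity is 0).
Q = Σ qᵢ = 4.806 m³/s

4.81 m³/s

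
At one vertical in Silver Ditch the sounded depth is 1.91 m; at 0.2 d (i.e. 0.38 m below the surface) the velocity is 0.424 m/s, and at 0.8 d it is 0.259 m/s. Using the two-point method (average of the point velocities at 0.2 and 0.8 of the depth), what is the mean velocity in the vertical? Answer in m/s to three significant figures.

0.342 m/s

v̄ = (0.424 + 0.259) / 2 = 0.3415 m/s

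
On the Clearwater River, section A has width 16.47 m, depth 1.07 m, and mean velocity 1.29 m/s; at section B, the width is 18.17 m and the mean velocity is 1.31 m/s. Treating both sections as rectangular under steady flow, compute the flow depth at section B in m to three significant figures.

0.955 m

Q = A₁V₁ = (16.47×1.07) × 1.29 = 22.73 m³/s
d₂ = Q/(b₂ V₂) = 22.73/(18.17×1.31) = 0.9551 m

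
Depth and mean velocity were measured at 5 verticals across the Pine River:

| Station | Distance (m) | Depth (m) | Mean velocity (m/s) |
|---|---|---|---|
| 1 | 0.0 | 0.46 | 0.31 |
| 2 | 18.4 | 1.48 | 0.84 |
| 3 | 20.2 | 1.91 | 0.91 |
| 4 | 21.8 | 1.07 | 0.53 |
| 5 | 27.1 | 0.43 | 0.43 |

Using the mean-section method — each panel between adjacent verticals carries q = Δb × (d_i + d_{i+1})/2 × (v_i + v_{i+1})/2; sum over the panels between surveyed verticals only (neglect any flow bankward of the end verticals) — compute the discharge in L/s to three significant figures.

Panel 1-2: Δb = 18.4 m, d̄ = (0.46+1.48)/2 = 0.97, v̄ = (0.31+0.84)/2 = 0.575 → q = 18.4×0.97×0.575 = 10.26 m³/s
Panel 2-3: Δb = 1.8 m, d̄ = (1.48+1.91)/2 = 1.695, v̄ = (0.84+0.91)/2 = 0.875 → q = 1.8×1.695×0.875 = 2.670 m³/s
Panel 3-4: Δb = 1.6 m, d̄ = (1.91+1.07)/2 = 1.49, v̄ = (0.91+0.53)/2 = 0.72 → q = 1.6×1.49×0.72 = 1.716 m³/s
Panel 4-5: Δb = 5.3 m, d̄ = (1.07+0.43)/2 = 0.75, v̄ = (0.53+0.43)/2 = 0.48 → q = 5.3×0.75×0.48 = 1.908 m³/s
Q = Σ q = 16.56 m³/s
= 16.56 × 1000 = 16560 L/s

16600 L/s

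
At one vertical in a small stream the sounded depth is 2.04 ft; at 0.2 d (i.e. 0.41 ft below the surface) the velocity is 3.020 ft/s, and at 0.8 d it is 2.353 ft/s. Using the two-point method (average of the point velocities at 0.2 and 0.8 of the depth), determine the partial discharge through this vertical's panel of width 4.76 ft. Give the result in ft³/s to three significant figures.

v̄ = (3.020 + 2.353) / 2 = 2.687 ft/s
q = v̄ × d × w = 2.687 × 2.04 × 4.76 = 26.09 ft³/s

26.1 ft³/s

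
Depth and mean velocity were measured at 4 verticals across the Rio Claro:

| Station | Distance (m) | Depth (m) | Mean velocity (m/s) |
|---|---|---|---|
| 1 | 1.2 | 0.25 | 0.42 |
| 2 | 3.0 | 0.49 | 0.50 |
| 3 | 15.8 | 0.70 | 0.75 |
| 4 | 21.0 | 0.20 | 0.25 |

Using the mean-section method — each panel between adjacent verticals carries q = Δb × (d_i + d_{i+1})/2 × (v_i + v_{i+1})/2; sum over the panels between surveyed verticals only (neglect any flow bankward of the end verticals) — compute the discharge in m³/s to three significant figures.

Panel 1-2: Δb = 1.8 m, d̄ = (0.25+0.49)/2 = 0.37, v̄ = (0.42+0.50)/2 = 0.46 → q = 1.8×0.37×0.46 = 0.3064 m³/s
Panel 2-3: Δb = 12.8 m, d̄ = (0.49+0.70)/2 = 0.595, v̄ = (0.50+0.75)/2 = 0.625 → q = 12.8×0.595×0.625 = 4.760 m³/s
Panel 3-4: Δb = 5.2 m, d̄ = (0.70+0.20)/2 = 0.45, v̄ = (0.75+0.25)/2 = 0.5 → q = 5.2×0.45×0.5 = 1.170 m³/s
Q = Σ q = 6.236 m³/s

6.24 m³/s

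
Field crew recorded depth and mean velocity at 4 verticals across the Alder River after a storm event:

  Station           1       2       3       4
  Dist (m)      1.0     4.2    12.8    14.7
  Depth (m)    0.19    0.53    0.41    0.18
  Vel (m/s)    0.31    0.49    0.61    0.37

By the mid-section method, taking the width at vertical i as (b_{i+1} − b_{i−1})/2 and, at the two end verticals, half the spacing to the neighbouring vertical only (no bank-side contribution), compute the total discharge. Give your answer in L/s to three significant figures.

w_1 = (4.2 − 1.0)/2 = 1.6 m; q_1 = 0.31 × 0.19 × 1.6 = 0.09424 m³/s
w_2 = (12.8 − 1.0)/2 = 5.9 m; q_2 = 0.49 × 0.53 × 5.9 = 1.532 m³/s
w_3 = (14.7 − 4.2)/2 = 5.25 m; q_3 = 0.61 × 0.41 × 5.25 = 1.313 m³/s
w_4 = (14.7 − 12.8)/2 = 0.95 m; q_4 = 0.37 × 0.18 × 0.95 = 0.06327 m³/s
Q = Σ qᵢ = 3.003 m³/s
= 3.003 × 1000 = 3003 L/s

3000 L/s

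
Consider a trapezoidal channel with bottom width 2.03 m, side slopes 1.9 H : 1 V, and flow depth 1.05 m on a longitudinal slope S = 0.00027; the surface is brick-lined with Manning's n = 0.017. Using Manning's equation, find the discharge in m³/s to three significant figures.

3.05 m³/s

A = (b + z·y)·y = (2.03 + 1.9×1.05)×1.05 = 4.226 m²
P = b + 2y√(1+z²) = 2.03 + 2×1.05×√(1+1.9²) = 6.539 m
R = A/P = 4.226/6.539 = 0.6463 m
Q = (1/n)·A·R^(2/3)·S^(1/2) = (1/0.017) × 4.226 × 0.6463^(2/3) × 0.00027^(1/2) = 3.054 m³/s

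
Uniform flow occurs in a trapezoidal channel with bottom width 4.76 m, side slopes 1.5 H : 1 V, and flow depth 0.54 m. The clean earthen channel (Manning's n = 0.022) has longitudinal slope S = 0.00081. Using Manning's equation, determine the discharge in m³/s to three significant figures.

A = (b + z·y)·y = (4.76 + 1.5×0.54)×0.54 = 3.008 m²
P = b + 2y√(1+z²) = 4.76 + 2×0.54×√(1+1.5²) = 6.707 m
R = A/P = 3.008/6.707 = 0.4485 m
Q = (1/n)·A·R^(2/3)·S^(1/2) = (1/0.022) × 3.008 × 0.4485^(2/3) × 0.00081^(1/2) = 2.280 m³/s

2.28 m³/s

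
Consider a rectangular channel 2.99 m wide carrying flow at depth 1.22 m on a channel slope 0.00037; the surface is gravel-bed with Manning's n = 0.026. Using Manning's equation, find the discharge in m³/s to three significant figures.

A = b·y = 2.99 × 1.22 = 3.648 m²
P = b + 2y = 2.99 + 2×1.22 = 5.430 m
R = A/P = 3.648/5.430 = 0.6718 m
Q = (1/n)·A·R^(2/3)·S^(1/2) = (1/0.026) × 3.648 × 0.6718^(2/3) × 0.00037^(1/2) = 2.070 m³/s

2.07 m³/s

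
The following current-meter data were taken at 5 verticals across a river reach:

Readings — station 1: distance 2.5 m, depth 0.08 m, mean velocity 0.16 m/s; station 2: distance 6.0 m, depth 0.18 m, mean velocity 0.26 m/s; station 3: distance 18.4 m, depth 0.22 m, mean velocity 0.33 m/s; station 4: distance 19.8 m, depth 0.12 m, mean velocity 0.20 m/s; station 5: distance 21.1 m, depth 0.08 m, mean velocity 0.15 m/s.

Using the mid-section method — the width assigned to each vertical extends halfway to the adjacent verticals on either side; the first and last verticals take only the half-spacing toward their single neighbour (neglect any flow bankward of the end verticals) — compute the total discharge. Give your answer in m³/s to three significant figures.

w_1 = (6.0 − 2.5)/2 = 1.75 m; q_1 = 0.16 × 0.08 × 1.75 = 0.02240 m³/s
w_2 = (18.4 − 2.5)/2 = 7.95 m; q_2 = 0.26 × 0.18 × 7.95 = 0.3721 m³/s
w_3 = (19.8 − 6.0)/2 = 6.9 m; q_3 = 0.33 × 0.22 × 6.9 = 0.5009 m³/s
w_4 = (21.1 − 18.4)/2 = 1.35 m; q_4 = 0.20 × 0.12 × 1.35 = 0.03240 m³/s
w_5 = (21.1 − 19.8)/2 = 0.65 m; q_5 = 0.15 × 0.08 × 0.65 = 0.007800 m³/s
Q = Σ qᵢ = 0.9356 m³/s

0.936 m³/s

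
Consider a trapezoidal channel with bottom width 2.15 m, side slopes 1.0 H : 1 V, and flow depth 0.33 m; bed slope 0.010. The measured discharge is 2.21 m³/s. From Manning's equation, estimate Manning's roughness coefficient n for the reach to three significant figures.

A = (b + z·y)·y = (2.15 + 1.0×0.33)×0.33 = 0.8184 m²
P = b + 2y√(1+z²) = 2.15 + 2×0.33×√(1+1.0²) = 3.083 m
R = A/P = 0.8184/3.083 = 0.2654 m
n = (1/Q)·A·R^(2/3)·S^(1/2) = (1/2.21) × 0.8184 × 0.4130 × 0.1000 = 0.01529

0.0153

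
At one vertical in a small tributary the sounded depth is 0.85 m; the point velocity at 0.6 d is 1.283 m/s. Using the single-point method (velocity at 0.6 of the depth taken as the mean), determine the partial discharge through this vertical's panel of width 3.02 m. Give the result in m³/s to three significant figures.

3.29 m³/s

v̄ = v₀.₆ = 1.283 m/s
q = v̄ × d × w = 1.283 × 0.85 × 3.02 = 3.293 m³/s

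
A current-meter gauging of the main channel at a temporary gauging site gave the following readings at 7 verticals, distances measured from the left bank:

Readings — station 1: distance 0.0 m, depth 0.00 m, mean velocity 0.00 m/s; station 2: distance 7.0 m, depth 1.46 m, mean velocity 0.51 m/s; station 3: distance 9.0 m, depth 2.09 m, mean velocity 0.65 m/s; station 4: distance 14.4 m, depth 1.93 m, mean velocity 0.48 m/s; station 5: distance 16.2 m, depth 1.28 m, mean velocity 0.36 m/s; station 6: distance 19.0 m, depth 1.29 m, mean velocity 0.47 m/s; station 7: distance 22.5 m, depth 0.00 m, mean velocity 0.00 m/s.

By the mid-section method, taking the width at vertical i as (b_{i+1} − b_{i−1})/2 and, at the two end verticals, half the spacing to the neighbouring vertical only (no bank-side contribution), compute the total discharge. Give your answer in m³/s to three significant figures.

w_2 = (9.0 − 0.0)/2 = 4.5 m; q_2 = 0.51 × 1.46 × 4.5 = 3.351 m³/s
w_3 = (14.4 − 7.0)/2 = 3.7 m; q_3 = 0.65 × 2.09 × 3.7 = 5.026 m³/s
w_4 = (16.2 − 9.0)/2 = 3.6 m; q_4 = 0.48 × 1.93 × 3.6 = 3.335 m³/s
w_5 = (19.0 − 14.4)/2 = 2.3 m; q_5 = 0.36 × 1.28 × 2.3 = 1.060 m³/s
w_6 = (22.5 − 16.2)/2 = 3.15 m; q_6 = 0.47 × 1.29 × 3.15 = 1.910 m³/s
Stations 1, 7 contribute zero (depth or velocity is 0).
Q = Σ qᵢ = 14.68 m³/s

14.7 m³/s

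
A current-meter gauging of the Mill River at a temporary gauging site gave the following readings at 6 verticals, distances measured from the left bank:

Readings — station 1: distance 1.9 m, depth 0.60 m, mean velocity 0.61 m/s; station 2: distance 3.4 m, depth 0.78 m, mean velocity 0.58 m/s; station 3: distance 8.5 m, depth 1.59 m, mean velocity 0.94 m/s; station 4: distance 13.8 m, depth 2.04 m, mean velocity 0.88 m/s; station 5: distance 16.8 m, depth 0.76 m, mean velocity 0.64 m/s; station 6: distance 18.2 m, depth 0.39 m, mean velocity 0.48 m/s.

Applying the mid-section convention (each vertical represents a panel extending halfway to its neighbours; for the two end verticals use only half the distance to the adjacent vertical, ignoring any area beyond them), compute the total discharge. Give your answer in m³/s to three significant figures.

18.2 m³/s

w_1 = (3.4 − 1.9)/2 = 0.75 m; q_1 = 0.61 × 0.60 × 0.75 = 0.2745 m³/s
w_2 = (8.5 − 1.9)/2 = 3.3 m; q_2 = 0.58 × 0.78 × 3.3 = 1.493 m³/s
w_3 = (13.8 − 3.4)/2 = 5.2 m; q_3 = 0.94 × 1.59 × 5.2 = 7.772 m³/s
w_4 = (16.8 − 8.5)/2 = 4.15 m; q_4 = 0.88 × 2.04 × 4.15 = 7.450 m³/s
w_5 = (18.2 − 13.8)/2 = 2.2 m; q_5 = 0.64 × 0.76 × 2.2 = 1.070 m³/s
w_6 = (18.2 − 16.8)/2 = 0.7 m; q_6 = 0.48 × 0.39 × 0.7 = 0.1310 m³/s
Q = Σ qᵢ = 18.19 m³/s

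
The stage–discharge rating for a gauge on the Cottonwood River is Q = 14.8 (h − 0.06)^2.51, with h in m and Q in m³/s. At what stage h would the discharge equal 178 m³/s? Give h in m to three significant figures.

h − h₀ = (Q/C)^(1/b) = (178/14.8)^(1/2.51) = 2.694 m
h = 0.06 + 2.694 = 2.754 m

2.75 m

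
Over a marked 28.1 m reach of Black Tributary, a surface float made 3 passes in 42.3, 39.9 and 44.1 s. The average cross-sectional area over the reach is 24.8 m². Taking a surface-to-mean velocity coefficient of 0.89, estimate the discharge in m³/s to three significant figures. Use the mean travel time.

14.7 m³/s

t̄ = (42.3 + 39.9 + 44.1) / 3 = 42.1 s
v_surface = L / t̄ = 28.1 / 42.1 = 0.6675 m/s
v_mean = 0.89 × 0.6675 = 0.5940 m/s
Q = A × v_mean = 24.8 × 0.5940 = 14.73 m³/s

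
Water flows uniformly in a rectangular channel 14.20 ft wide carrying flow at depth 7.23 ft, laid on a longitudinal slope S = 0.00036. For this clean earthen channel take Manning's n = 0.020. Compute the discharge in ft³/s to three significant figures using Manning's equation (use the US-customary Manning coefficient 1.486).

339 ft³/s

A = b·y = 14.20 × 7.23 = 102.7 ft²
P = b + 2y = 14.20 + 2×7.23 = 28.66 ft
R = A/P = 102.7/28.66 = 3.582 ft
Q = (1.486/n)·A·R^(2/3)·S^(1/2) = (1.486/0.020) × 102.7 × 3.582^(2/3) × 0.00036^(1/2) = 338.8 ft³/s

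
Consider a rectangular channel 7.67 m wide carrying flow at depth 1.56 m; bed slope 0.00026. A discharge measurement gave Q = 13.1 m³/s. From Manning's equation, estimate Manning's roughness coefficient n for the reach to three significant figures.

A = b·y = 7.67 × 1.56 = 11.97 m²
P = b + 2y = 7.67 + 2×1.56 = 10.79 m
R = A/P = 11.97/10.79 = 1.109 m
n = (1/Q)·A·R^(2/3)·S^(1/2) = (1/13.1) × 11.97 × 1.071 × 0.01612 = 0.01578

0.0158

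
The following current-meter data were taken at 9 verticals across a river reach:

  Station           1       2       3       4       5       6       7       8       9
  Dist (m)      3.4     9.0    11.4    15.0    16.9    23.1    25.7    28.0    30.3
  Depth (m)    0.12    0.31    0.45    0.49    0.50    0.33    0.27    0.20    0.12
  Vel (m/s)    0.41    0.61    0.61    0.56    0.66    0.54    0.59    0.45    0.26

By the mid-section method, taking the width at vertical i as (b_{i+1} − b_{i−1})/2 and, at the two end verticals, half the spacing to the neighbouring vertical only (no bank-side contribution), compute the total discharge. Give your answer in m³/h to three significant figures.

w_1 = (9.0 − 3.4)/2 = 2.8 m; q_1 = 0.41 × 0.12 × 2.8 = 0.1378 m³/s
w_2 = (11.4 − 3.4)/2 = 4 m; q_2 = 0.61 × 0.31 × 4 = 0.7564 m³/s
w_3 = (15.0 − 9.0)/2 = 3 m; q_3 = 0.61 × 0.45 × 3 = 0.8235 m³/s
w_4 = (16.9 − 11.4)/2 = 2.75 m; q_4 = 0.56 × 0.49 × 2.75 = 0.7546 m³/s
w_5 = (23.1 − 15.0)/2 = 4.05 m; q_5 = 0.66 × 0.50 × 4.05 = 1.337 m³/s
w_6 = (25.7 − 16.9)/2 = 4.4 m; q_6 = 0.54 × 0.33 × 4.4 = 0.7841 m³/s
w_7 = (28.0 − 23.1)/2 = 2.45 m; q_7 = 0.59 × 0.27 × 2.45 = 0.3903 m³/s
w_8 = (30.3 − 25.7)/2 = 2.3 m; q_8 = 0.45 × 0.20 × 2.3 = 0.2070 m³/s
w_9 = (30.3 − 28.0)/2 = 1.15 m; q_9 = 0.26 × 0.12 × 1.15 = 0.03588 m³/s
Q = Σ qᵢ = 5.226 m³/s
= 5.226 × 3600 = 18810 m³/h

18800 m³/h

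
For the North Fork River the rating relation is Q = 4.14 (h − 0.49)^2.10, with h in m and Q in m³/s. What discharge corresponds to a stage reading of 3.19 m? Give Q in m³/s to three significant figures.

Q = 4.14 × (3.19 − 0.49)^2.10 = 4.14 × 2.7^2.10 = 33.33 m³/s

33.3 m³/s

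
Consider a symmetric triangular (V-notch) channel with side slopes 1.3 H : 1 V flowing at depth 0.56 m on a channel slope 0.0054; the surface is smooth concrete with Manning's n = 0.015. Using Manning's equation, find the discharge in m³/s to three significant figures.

A = z·y² = 1.3×0.56² = 0.4077 m²
P = 2y√(1+z²) = 2×0.56×√(1+1.3²) = 1.837 m
R = A/P = 0.4077/1.837 = 0.2219 m
Q = (1/n)·A·R^(2/3)·S^(1/2) = (1/0.015) × 0.4077 × 0.2219^(2/3) × 0.0054^(1/2) = 0.7321 m³/s

0.732 m³/s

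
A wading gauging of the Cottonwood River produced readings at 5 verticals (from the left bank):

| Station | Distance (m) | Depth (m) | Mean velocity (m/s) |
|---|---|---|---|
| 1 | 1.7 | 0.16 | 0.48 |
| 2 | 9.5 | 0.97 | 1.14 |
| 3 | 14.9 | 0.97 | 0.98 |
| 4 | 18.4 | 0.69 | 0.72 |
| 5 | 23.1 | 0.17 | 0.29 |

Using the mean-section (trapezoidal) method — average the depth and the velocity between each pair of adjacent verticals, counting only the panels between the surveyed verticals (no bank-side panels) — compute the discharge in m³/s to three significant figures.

Panel 1-2: Δb = 7.8 m, d̄ = (0.16+0.97)/2 = 0.565, v̄ = (0.48+1.14)/2 = 0.81 → q = 7.8×0.565×0.81 = 3.570 m³/s
Panel 2-3: Δb = 5.4 m, d̄ = (0.97+0.97)/2 = 0.97, v̄ = (1.14+0.98)/2 = 1.06 → q = 5.4×0.97×1.06 = 5.552 m³/s
Panel 3-4: Δb = 3.5 m, d̄ = (0.97+0.69)/2 = 0.83, v̄ = (0.98+0.72)/2 = 0.85 → q = 3.5×0.83×0.85 = 2.469 m³/s
Panel 4-5: Δb = 4.7 m, d̄ = (0.69+0.17)/2 = 0.43, v̄ = (0.72+0.29)/2 = 0.505 → q = 4.7×0.43×0.505 = 1.021 m³/s
Q = Σ q = 12.61 m³/s

12.6 m³/s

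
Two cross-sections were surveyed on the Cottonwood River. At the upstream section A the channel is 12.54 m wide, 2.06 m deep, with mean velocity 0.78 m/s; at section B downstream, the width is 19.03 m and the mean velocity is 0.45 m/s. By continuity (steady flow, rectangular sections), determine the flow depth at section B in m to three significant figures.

Q = A₁V₁ = (12.54×2.06) × 0.78 = 20.15 m³/s
d₂ = Q/(b₂ V₂) = 20.15/(19.03×0.45) = 2.353 m

2.35 m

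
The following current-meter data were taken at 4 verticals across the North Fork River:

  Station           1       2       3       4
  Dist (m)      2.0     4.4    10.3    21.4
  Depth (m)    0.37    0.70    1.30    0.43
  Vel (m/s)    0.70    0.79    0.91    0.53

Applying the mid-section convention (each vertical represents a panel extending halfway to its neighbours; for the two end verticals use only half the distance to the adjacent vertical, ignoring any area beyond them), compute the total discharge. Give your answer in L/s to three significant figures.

w_1 = (4.4 − 2.0)/2 = 1.2 m; q_1 = 0.70 × 0.37 × 1.2 = 0.3108 m³/s
w_2 = (10.3 − 2.0)/2 = 4.15 m; q_2 = 0.79 × 0.70 × 4.15 = 2.295 m³/s
w_3 = (21.4 − 4.4)/2 = 8.5 m; q_3 = 0.91 × 1.30 × 8.5 = 10.06 m³/s
w_4 = (21.4 − 10.3)/2 = 5.55 m; q_4 = 0.53 × 0.43 × 5.55 = 1.265 m³/s
Q = Σ qᵢ = 13.93 m³/s
= 13.93 × 1000 = 13930 L/s

13900 L/s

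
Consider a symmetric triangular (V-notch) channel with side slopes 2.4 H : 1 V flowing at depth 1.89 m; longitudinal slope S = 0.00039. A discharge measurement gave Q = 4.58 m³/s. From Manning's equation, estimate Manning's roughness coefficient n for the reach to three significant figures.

A = z·y² = 2.4×1.89² = 8.573 m²
P = 2y√(1+z²) = 2×1.89×√(1+2.4²) = 9.828 m
R = A/P = 8.573/9.828 = 0.8723 m
n = (1/Q)·A·R^(2/3)·S^(1/2) = (1/4.58) × 8.573 × 0.9129 × 0.01975 = 0.03375

0.0337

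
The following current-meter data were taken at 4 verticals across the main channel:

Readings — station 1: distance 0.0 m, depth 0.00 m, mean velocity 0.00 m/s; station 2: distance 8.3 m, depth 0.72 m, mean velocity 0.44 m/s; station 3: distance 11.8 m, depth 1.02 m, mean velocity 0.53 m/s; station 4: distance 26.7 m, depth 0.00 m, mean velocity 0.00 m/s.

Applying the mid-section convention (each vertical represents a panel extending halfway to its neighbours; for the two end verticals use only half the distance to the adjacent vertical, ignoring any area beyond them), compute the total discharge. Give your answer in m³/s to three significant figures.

6.84 m³/s

w_2 = (11.8 − 0.0)/2 = 5.9 m; q_2 = 0.44 × 0.72 × 5.9 = 1.869 m³/s
w_3 = (26.7 − 8.3)/2 = 9.2 m; q_3 = 0.53 × 1.02 × 9.2 = 4.974 m³/s
Stations 1, 4 contribute zero (depth or velocity is 0).
Q = Σ qᵢ = 6.843 m³/s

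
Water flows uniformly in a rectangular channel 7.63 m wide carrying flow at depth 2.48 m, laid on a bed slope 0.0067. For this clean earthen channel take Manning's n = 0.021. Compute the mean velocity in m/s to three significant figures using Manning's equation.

5.11 m/s

A = b·y = 7.63 × 2.48 = 18.92 m²
P = b + 2y = 7.63 + 2×2.48 = 12.59 m
R = A/P = 18.92/12.59 = 1.503 m
Q = (1/n)·A·R^(2/3)·S^(1/2) = (1/0.021) × 18.92 × 1.503^(2/3) × 0.0067^(1/2) = 96.77 m³/s
V = Q/A = 96.77/18.92 = 5.114 m/s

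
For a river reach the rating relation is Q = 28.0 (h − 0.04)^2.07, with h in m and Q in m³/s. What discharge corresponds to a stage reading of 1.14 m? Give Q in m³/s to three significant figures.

Q = 28.0 × (1.14 − 0.04)^2.07 = 28.0 × 1.1^2.07 = 34.11 m³/s

34.1 m³/s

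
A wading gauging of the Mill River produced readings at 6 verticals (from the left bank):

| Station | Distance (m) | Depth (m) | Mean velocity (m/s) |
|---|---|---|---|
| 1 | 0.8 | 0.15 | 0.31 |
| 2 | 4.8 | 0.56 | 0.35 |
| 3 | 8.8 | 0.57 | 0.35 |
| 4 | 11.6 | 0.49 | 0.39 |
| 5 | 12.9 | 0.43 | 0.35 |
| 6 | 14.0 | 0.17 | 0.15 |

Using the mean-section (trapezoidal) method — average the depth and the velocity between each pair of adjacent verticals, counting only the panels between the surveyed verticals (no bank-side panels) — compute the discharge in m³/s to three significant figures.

2.11 m³/s

Panel 1-2: Δb = 4 m, d̄ = (0.15+0.56)/2 = 0.355, v̄ = (0.31+0.35)/2 = 0.33 → q = 4×0.355×0.33 = 0.4686 m³/s
Panel 2-3: Δb = 4 m, d̄ = (0.56+0.57)/2 = 0.565, v̄ = (0.35+0.35)/2 = 0.35 → q = 4×0.565×0.35 = 0.7910 m³/s
Panel 3-4: Δb = 2.8 m, d̄ = (0.57+0.49)/2 = 0.53, v̄ = (0.35+0.39)/2 = 0.37 → q = 2.8×0.53×0.37 = 0.5491 m³/s
Panel 4-5: Δb = 1.3 m, d̄ = (0.49+0.43)/2 = 0.46, v̄ = (0.39+0.35)/2 = 0.37 → q = 1.3×0.46×0.37 = 0.2213 m³/s
Panel 5-6: Δb = 1.1 m, d̄ = (0.43+0.17)/2 = 0.3, v̄ = (0.35+0.15)/2 = 0.25 → q = 1.1×0.3×0.25 = 0.08250 m³/s
Q = Σ q = 2.112 m³/s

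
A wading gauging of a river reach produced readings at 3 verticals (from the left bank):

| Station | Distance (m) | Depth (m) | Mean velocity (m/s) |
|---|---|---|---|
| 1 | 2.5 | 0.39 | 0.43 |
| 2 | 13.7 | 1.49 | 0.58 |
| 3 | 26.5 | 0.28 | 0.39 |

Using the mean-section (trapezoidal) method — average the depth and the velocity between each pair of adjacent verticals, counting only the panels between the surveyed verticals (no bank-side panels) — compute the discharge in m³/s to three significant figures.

10.8 m³/s

Panel 1-2: Δb = 11.2 m, d̄ = (0.39+1.49)/2 = 0.94, v̄ = (0.43+0.58)/2 = 0.505 → q = 11.2×0.94×0.505 = 5.317 m³/s
Panel 2-3: Δb = 12.8 m, d̄ = (1.49+0.28)/2 = 0.885, v̄ = (0.58+0.39)/2 = 0.485 → q = 12.8×0.885×0.485 = 5.494 m³/s
Q = Σ q = 10.81 m³/s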